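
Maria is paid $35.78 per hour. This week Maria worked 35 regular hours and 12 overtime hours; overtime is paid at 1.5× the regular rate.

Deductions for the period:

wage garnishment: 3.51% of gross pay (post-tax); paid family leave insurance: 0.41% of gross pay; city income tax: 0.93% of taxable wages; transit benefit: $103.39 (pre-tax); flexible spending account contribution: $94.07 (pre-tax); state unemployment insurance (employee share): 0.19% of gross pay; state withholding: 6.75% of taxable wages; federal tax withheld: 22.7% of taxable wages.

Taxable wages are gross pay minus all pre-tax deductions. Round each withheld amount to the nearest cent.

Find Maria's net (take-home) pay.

Regular pay: 35 × $35.78 = $1,252.30
Overtime pay: 12 × $35.78 × 1.5 = $644.04
Gross pay = $1,252.30 + $644.04 = $1,896.34
Transit benefit: $103.39
Flexible spending account contribution: $94.07
Pre-tax total = $103.39 + $94.07 = $197.46
Taxable wages = $1,896.34 − $197.46 = $1,698.88
City income tax: $1,698.88 × 0.0093 = $15.80
Federal tax withheld: $1,698.88 × 0.227 = $385.65
State withholding: $1,698.88 × 0.0675 = $114.67
Paid family leave insurance: $1,896.34 × 0.0041 = $7.77
State unemployment insurance (employee share): $1,896.34 × 0.0019 = $3.60
Wage garnishment: $1,896.34 × 0.0351 = $66.56
Total deductions = $103.39 + $94.07 + $15.80 + $385.65 + $114.67 + $7.77 + $3.60 + $66.56 = $791.51
Net pay = $1,896.34 − $791.51 = $1,104.83

$1,104.83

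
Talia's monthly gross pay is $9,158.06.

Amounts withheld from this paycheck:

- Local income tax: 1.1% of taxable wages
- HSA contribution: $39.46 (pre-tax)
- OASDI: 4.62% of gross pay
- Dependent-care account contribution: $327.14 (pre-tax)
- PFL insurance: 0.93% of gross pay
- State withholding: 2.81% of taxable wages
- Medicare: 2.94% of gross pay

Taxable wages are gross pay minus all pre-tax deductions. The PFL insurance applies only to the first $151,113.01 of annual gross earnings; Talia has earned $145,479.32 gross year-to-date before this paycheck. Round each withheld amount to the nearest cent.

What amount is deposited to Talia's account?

Dependent-care account contribution: $327.14
HSA contribution: $39.46
Pre-tax total = $327.14 + $39.46 = $366.60
Taxable wages = $9,158.06 − $366.60 = $8,791.46
State withholding: $8,791.46 × 0.0281 = $247.04
Local income tax: $8,791.46 × 0.011 = $96.71
Medicare: $9,158.06 × 0.0294 = $269.25
PFL insurance: only $151,113.01 − $145,479.32 = $5,633.69 of this check is subject → $5,633.69 × 0.0093 = $52.39
OASDI: $9,158.06 × 0.0462 = $423.10
Total deductions = $327.14 + $39.46 + $247.04 + $96.71 + $269.25 + $52.39 + $423.10 = $1,455.09
Net pay = $9,158.06 − $1,455.09 = $7,702.97

$7,702.97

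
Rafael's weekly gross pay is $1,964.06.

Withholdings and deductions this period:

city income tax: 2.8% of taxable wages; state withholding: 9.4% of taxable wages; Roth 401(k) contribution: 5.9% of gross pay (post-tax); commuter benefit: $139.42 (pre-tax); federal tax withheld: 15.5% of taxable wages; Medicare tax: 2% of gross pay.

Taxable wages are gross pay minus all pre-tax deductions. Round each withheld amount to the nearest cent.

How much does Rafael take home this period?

$1,164.05

Commuter benefit: $139.42
Taxable wages = $1,964.06 − $139.42 = $1,824.64
State withholding: $1,824.64 × 0.094 = $171.52
City income tax: $1,824.64 × 0.028 = $51.09
Federal tax withheld: $1,824.64 × 0.155 = $282.82
Medicare tax: $1,964.06 × 0.02 = $39.28
Roth 401(k) contribution: $1,964.06 × 0.059 = $115.88
Total deductions = $139.42 + $171.52 + $51.09 + $282.82 + $39.28 + $115.88 = $800.01
Net pay = $1,964.06 − $800.01 = $1,164.05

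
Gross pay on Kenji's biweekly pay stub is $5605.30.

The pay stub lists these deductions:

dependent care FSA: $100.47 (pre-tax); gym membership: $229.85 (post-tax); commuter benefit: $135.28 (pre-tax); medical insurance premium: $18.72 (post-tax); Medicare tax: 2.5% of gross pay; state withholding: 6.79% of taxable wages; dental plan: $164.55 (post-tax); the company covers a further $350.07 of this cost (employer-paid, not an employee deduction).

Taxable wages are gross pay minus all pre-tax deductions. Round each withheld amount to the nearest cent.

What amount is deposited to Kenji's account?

Dependent care FSA: $100.47
Commuter benefit: $135.28
Pre-tax total = $100.47 + $135.28 = $235.75
Taxable wages = $5605.30 − $235.75 = $5369.55
State withholding: $5369.55 × 0.0679 = $364.59
Medicare tax: $5605.30 × 0.025 = $140.13
Medical insurance premium: $18.72
Dental plan: $164.55
Gym membership: $229.85
(Employer's $350.07 toward dental plan is not withheld from the employee.)
Total deductions = $100.47 + $135.28 + $364.59 + $140.13 + $18.72 + $164.55 + $229.85 = $1153.59
Net pay = $5605.30 − $1153.59 = $4451.71

$4451.71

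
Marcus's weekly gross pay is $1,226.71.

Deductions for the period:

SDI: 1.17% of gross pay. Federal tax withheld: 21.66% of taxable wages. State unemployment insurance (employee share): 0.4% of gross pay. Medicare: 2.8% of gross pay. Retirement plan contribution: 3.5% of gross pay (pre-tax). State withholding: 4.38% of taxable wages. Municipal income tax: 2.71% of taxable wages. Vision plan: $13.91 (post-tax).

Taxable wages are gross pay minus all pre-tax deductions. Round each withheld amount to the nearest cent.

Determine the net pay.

$775.92

Retirement plan contribution: $1,226.71 × 0.035 = $42.93
Taxable wages = $1,226.71 − $42.93 = $1,183.78
Municipal income tax: $1,183.78 × 0.0271 = $32.08
State withholding: $1,183.78 × 0.0438 = $51.85
Federal tax withheld: $1,183.78 × 0.2166 = $256.41
State unemployment insurance (employee share): $1,226.71 × 0.004 = $4.91
Medicare: $1,226.71 × 0.028 = $34.35
SDI: $1,226.71 × 0.0117 = $14.35
Vision plan: $13.91
Total deductions = $42.93 + $32.08 + $51.85 + $256.41 + $4.91 + $34.35 + $14.35 + $13.91 = $450.79
Net pay = $1,226.71 − $450.79 = $775.92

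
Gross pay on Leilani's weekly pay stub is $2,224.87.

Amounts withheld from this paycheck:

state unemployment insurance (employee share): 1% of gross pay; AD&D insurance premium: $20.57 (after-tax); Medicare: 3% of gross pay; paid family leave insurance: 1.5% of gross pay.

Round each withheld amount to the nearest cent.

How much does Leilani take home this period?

Medicare: $2,224.87 × 0.03 = $66.75
State unemployment insurance (employee share): $2,224.87 × 0.01 = $22.25
Paid family leave insurance: $2,224.87 × 0.015 = $33.37
AD&D insurance premium: $20.57
Total deductions = $66.75 + $22.25 + $33.37 + $20.57 = $142.94
Net pay = $2,224.87 − $142.94 = $2,081.93

$2,081.93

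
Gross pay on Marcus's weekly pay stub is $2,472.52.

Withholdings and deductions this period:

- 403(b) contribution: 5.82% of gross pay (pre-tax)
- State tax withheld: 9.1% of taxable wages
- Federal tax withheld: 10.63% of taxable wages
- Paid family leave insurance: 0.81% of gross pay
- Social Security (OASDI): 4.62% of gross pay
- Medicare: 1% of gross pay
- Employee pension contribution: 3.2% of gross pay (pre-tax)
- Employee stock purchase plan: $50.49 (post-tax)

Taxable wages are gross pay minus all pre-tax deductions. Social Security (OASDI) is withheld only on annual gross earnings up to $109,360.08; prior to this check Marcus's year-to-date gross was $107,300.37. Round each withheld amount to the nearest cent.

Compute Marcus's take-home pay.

$1,615.27

Employee pension contribution: $2,472.52 × 0.032 = $79.12
403(b) contribution: $2,472.52 × 0.0582 = $143.90
Pre-tax total = $79.12 + $143.90 = $223.02
Taxable wages = $2,472.52 − $223.02 = $2,249.50
State tax withheld: $2,249.50 × 0.091 = $204.70
Federal tax withheld: $2,249.50 × 0.1063 = $239.12
Paid family leave insurance: $2,472.52 × 0.0081 = $20.03
Social Security (OASDI): only $109,360.08 − $107,300.37 = $2,059.71 of this check is subject → $2,059.71 × 0.0462 = $95.16
Medicare: $2,472.52 × 0.01 = $24.73
Employee stock purchase plan: $50.49
Total deductions = $79.12 + $143.90 + $204.70 + $239.12 + $20.03 + $95.16 + $24.73 + $50.49 = $857.25
Net pay = $2,472.52 − $857.25 = $1,615.27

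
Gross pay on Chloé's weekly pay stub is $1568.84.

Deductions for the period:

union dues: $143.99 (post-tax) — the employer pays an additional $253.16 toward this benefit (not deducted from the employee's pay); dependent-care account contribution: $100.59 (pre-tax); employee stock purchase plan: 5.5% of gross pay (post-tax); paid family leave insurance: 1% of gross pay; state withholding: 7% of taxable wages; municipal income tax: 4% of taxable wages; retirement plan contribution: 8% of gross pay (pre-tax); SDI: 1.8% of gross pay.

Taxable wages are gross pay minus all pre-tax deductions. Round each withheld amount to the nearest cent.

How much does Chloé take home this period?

Retirement plan contribution: $1568.84 × 0.08 = $125.51
Dependent-care account contribution: $100.59
Pre-tax total = $125.51 + $100.59 = $226.10
Taxable wages = $1568.84 − $226.10 = $1342.74
Municipal income tax: $1342.74 × 0.04 = $53.71
State withholding: $1342.74 × 0.07 = $93.99
SDI: $1568.84 × 0.018 = $28.24
Paid family leave insurance: $1568.84 × 0.01 = $15.69
Employee stock purchase plan: $1568.84 × 0.055 = $86.29
Union dues: $143.99
(Employer's $253.16 toward union dues is not withheld from the employee.)
Total deductions = $125.51 + $100.59 + $53.71 + $93.99 + $28.24 + $15.69 + $86.29 + $143.99 = $648.01
Net pay = $1568.84 − $648.01 = $920.83

$920.83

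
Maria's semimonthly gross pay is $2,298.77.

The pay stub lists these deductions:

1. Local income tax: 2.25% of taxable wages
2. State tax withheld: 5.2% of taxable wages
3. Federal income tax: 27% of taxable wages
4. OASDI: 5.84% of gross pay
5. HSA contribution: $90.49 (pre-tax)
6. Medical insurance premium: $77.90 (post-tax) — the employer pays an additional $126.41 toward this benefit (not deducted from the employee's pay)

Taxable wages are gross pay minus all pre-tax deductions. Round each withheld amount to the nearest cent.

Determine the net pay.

HSA contribution: $90.49
Taxable wages = $2,298.77 − $90.49 = $2,208.28
Local income tax: $2,208.28 × 0.0225 = $49.69
Federal income tax: $2,208.28 × 0.27 = $596.24
State tax withheld: $2,208.28 × 0.052 = $114.83
OASDI: $2,298.77 × 0.0584 = $134.25
Medical insurance premium: $77.90
(Employer's $126.41 toward medical insurance premium is not withheld from the employee.)
Total deductions = $90.49 + $49.69 + $596.24 + $114.83 + $134.25 + $77.90 = $1,063.40
Net pay = $2,298.77 − $1,063.40 = $1,235.37

$1,235.37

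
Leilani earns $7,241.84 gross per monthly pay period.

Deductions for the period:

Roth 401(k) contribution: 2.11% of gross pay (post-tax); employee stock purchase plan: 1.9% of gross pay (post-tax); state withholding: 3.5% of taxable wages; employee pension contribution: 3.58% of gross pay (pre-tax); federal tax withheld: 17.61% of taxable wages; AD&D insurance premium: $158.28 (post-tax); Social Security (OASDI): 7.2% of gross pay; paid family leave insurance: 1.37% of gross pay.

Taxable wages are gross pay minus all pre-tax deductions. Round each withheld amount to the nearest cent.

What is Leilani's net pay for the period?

$4,439.27

Employee pension contribution: $7,241.84 × 0.0358 = $259.26
Taxable wages = $7,241.84 − $259.26 = $6,982.58
State withholding: $6,982.58 × 0.035 = $244.39
Federal tax withheld: $6,982.58 × 0.1761 = $1,229.63
Paid family leave insurance: $7,241.84 × 0.0137 = $99.21
Social Security (OASDI): $7,241.84 × 0.072 = $521.41
Employee stock purchase plan: $7,241.84 × 0.019 = $137.59
AD&D insurance premium: $158.28
Roth 401(k) contribution: $7,241.84 × 0.0211 = $152.80
Total deductions = $259.26 + $244.39 + $1,229.63 + $99.21 + $521.41 + $137.59 + $158.28 + $152.80 = $2,802.57
Net pay = $7,241.84 − $2,802.57 = $4,439.27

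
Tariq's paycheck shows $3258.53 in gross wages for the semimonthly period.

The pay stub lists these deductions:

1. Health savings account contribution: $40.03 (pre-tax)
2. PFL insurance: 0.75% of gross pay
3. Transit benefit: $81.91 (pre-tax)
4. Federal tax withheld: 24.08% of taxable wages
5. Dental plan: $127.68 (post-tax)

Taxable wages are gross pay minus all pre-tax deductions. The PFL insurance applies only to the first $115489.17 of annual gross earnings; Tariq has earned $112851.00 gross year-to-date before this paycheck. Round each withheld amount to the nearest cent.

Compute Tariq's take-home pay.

$2233.83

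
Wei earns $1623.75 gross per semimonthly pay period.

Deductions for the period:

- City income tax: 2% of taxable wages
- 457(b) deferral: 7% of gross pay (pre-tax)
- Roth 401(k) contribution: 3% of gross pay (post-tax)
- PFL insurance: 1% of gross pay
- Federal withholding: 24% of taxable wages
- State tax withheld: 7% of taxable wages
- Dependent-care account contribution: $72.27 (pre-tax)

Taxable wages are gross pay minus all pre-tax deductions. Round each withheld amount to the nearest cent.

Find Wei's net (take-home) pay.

$898.38

457(b) deferral: $1623.75 × 0.07 = $113.66
Dependent-care account contribution: $72.27
Pre-tax total = $113.66 + $72.27 = $185.93
Taxable wages = $1623.75 − $185.93 = $1437.82
Federal withholding: $1437.82 × 0.24 = $345.08
City income tax: $1437.82 × 0.02 = $28.76
State tax withheld: $1437.82 × 0.07 = $100.65
PFL insurance: $1623.75 × 0.01 = $16.24
Roth 401(k) contribution: $1623.75 × 0.03 = $48.71
Total deductions = $113.66 + $72.27 + $345.08 + $28.76 + $100.65 + $16.24 + $48.71 = $725.37
Net pay = $1623.75 − $725.37 = $898.38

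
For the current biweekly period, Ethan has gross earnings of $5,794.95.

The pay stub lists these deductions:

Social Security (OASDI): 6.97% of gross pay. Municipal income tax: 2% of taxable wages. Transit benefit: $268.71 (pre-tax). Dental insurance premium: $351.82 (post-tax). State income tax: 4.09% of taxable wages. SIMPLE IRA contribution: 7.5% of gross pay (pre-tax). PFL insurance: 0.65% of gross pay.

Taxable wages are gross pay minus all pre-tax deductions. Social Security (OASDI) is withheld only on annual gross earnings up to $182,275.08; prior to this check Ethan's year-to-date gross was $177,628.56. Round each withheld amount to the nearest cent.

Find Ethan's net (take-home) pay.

$4,068.19

SIMPLE IRA contribution: $5,794.95 × 0.075 = $434.62
Transit benefit: $268.71
Pre-tax total = $434.62 + $268.71 = $703.33
Taxable wages = $5,794.95 − $703.33 = $5,091.62
State income tax: $5,091.62 × 0.0409 = $208.25
Municipal income tax: $5,091.62 × 0.02 = $101.83
Social Security (OASDI): only $182,275.08 − $177,628.56 = $4,646.52 of this check is subject → $4,646.52 × 0.0697 = $323.86
PFL insurance: $5,794.95 × 0.0065 = $37.67
Dental insurance premium: $351.82
Total deductions = $434.62 + $268.71 + $208.25 + $101.83 + $323.86 + $37.67 + $351.82 = $1,726.76
Net pay = $5,794.95 − $1,726.76 = $4,068.19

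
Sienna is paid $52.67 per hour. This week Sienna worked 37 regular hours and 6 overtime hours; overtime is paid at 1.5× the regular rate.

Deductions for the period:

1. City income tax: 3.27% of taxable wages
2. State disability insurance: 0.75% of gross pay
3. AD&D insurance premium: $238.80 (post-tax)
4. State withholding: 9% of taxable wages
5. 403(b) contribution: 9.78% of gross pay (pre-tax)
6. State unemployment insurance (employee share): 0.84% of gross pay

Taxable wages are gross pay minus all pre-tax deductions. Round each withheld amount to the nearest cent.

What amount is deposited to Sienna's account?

$1640.34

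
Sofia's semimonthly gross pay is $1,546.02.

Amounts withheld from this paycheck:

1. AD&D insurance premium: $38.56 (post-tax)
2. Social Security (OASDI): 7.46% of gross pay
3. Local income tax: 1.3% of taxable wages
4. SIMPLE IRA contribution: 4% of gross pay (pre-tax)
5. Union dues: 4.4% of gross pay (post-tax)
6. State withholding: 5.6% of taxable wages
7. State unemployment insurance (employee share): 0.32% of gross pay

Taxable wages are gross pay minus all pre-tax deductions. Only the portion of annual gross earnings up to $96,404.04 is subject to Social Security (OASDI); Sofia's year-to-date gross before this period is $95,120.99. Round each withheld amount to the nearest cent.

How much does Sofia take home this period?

$1,174.53

SIMPLE IRA contribution: $1,546.02 × 0.04 = $61.84
Taxable wages = $1,546.02 − $61.84 = $1,484.18
State withholding: $1,484.18 × 0.056 = $83.11
Local income tax: $1,484.18 × 0.013 = $19.29
State unemployment insurance (employee share): $1,546.02 × 0.0032 = $4.95
Social Security (OASDI): only $96,404.04 − $95,120.99 = $1,283.05 of this check is subject → $1,283.05 × 0.0746 = $95.72
AD&D insurance premium: $38.56
Union dues: $1,546.02 × 0.044 = $68.02
Total deductions = $61.84 + $83.11 + $19.29 + $4.95 + $95.72 + $38.56 + $68.02 = $371.49
Net pay = $1,546.02 − $371.49 = $1,174.53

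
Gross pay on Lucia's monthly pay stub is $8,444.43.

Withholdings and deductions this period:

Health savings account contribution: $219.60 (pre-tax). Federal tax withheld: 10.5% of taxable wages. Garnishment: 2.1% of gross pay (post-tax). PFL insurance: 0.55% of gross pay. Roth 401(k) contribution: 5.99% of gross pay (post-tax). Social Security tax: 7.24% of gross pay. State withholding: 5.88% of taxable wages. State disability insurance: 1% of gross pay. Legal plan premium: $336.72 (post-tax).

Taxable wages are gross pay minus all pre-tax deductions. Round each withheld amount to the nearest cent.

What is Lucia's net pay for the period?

$5,115.47

Health savings account contribution: $219.60
Taxable wages = $8,444.43 − $219.60 = $8,224.83
Federal tax withheld: $8,224.83 × 0.105 = $863.61
State withholding: $8,224.83 × 0.0588 = $483.62
Social Security tax: $8,444.43 × 0.0724 = $611.38
State disability insurance: $8,444.43 × 0.01 = $84.44
PFL insurance: $8,444.43 × 0.0055 = $46.44
Garnishment: $8,444.43 × 0.021 = $177.33
Roth 401(k) contribution: $8,444.43 × 0.0599 = $505.82
Legal plan premium: $336.72
Total deductions = $219.60 + $863.61 + $483.62 + $611.38 + $84.44 + $46.44 + $177.33 + $505.82 + $336.72 = $3,328.96
Net pay = $8,444.43 − $3,328.96 = $5,115.47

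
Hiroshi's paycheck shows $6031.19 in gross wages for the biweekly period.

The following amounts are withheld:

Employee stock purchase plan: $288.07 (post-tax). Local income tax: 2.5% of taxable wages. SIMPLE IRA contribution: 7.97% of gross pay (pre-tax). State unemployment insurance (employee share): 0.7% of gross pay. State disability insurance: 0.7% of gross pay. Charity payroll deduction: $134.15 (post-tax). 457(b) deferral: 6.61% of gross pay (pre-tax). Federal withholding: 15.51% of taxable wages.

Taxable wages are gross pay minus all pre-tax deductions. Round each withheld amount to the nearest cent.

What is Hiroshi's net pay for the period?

$3717.33

SIMPLE IRA contribution: $6031.19 × 0.0797 = $480.69
457(b) deferral: $6031.19 × 0.0661 = $398.66
Pre-tax total = $480.69 + $398.66 = $879.35
Taxable wages = $6031.19 − $879.35 = $5151.84
Federal withholding: $5151.84 × 0.1551 = $799.05
Local income tax: $5151.84 × 0.025 = $128.80
State disability insurance: $6031.19 × 0.007 = $42.22
State unemployment insurance (employee share): $6031.19 × 0.007 = $42.22
Charity payroll deduction: $134.15
Employee stock purchase plan: $288.07
Total deductions = $480.69 + $398.66 + $799.05 + $128.80 + $42.22 + $42.22 + $134.15 + $288.07 = $2313.86
Net pay = $6031.19 − $2313.86 = $3717.33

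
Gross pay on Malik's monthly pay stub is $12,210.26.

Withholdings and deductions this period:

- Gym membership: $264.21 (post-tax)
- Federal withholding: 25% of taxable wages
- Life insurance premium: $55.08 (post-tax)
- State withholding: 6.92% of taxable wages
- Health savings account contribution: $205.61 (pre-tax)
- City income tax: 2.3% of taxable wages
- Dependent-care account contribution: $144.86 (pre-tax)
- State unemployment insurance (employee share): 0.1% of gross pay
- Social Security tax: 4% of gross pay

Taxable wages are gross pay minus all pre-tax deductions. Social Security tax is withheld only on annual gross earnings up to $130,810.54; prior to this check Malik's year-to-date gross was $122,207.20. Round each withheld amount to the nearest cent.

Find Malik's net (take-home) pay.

$7,125.73

Dependent-care account contribution: $144.86
Health savings account contribution: $205.61
Pre-tax total = $144.86 + $205.61 = $350.47
Taxable wages = $12,210.26 − $350.47 = $11,859.79
State withholding: $11,859.79 × 0.0692 = $820.70
City income tax: $11,859.79 × 0.023 = $272.78
Federal withholding: $11,859.79 × 0.25 = $2,964.95
State unemployment insurance (employee share): $12,210.26 × 0.001 = $12.21
Social Security tax: only $130,810.54 − $122,207.20 = $8,603.34 of this check is subject → $8,603.34 × 0.04 = $344.13
Life insurance premium: $55.08
Gym membership: $264.21
Total deductions = $144.86 + $205.61 + $820.70 + $272.78 + $2,964.95 + $12.21 + $344.13 + $55.08 + $264.21 = $5,084.53
Net pay = $12,210.26 − $5,084.53 = $7,125.73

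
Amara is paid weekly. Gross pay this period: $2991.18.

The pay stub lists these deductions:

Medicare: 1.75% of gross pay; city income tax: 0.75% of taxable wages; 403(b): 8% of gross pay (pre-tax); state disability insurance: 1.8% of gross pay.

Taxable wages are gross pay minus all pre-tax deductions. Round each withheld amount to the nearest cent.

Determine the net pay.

$2625.06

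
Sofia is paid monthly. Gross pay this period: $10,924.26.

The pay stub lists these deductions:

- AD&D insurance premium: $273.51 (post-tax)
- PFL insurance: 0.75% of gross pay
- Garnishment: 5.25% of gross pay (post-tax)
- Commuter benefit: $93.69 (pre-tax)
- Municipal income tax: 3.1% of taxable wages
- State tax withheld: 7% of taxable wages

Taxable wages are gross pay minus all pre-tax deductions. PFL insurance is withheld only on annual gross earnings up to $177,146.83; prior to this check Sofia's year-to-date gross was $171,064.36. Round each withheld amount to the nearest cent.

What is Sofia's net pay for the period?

Commuter benefit: $93.69
Taxable wages = $10,924.26 − $93.69 = $10,830.57
State tax withheld: $10,830.57 × 0.07 = $758.14
Municipal income tax: $10,830.57 × 0.031 = $335.75
PFL insurance: only $177,146.83 − $171,064.36 = $6,082.47 of this check is subject → $6,082.47 × 0.0075 = $45.62
Garnishment: $10,924.26 × 0.0525 = $573.52
AD&D insurance premium: $273.51
Total deductions = $93.69 + $758.14 + $335.75 + $45.62 + $573.52 + $273.51 = $2,080.23
Net pay = $10,924.26 − $2,080.23 = $8,844.03

$8,844.03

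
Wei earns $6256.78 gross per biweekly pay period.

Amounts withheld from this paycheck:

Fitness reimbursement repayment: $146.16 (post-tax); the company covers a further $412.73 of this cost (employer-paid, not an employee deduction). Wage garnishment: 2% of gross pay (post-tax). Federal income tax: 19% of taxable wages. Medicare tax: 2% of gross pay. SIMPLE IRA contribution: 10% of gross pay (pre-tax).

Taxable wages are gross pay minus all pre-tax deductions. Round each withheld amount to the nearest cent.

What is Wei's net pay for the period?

SIMPLE IRA contribution: $6256.78 × 0.1 = $625.68
Taxable wages = $6256.78 − $625.68 = $5631.10
Federal income tax: $5631.10 × 0.19 = $1069.91
Medicare tax: $6256.78 × 0.02 = $125.14
Fitness reimbursement repayment: $146.16
Wage garnishment: $6256.78 × 0.02 = $125.14
(Employer's $412.73 toward fitness reimbursement repayment is not withheld from the employee.)
Total deductions = $625.68 + $1069.91 + $125.14 + $146.16 + $125.14 = $2092.03
Net pay = $6256.78 − $2092.03 = $4164.75

$4164.75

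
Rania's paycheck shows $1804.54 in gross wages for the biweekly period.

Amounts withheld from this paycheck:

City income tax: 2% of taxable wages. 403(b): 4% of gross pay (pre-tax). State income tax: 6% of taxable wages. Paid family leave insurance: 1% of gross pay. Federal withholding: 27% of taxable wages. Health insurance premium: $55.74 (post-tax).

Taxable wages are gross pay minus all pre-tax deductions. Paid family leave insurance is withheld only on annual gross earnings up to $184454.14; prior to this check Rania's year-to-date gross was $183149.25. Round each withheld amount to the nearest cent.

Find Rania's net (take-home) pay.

403(b): $1804.54 × 0.04 = $72.18
Taxable wages = $1804.54 − $72.18 = $1732.36
State income tax: $1732.36 × 0.06 = $103.94
City income tax: $1732.36 × 0.02 = $34.65
Federal withholding: $1732.36 × 0.27 = $467.74
Paid family leave insurance: only $184454.14 − $183149.25 = $1304.89 of this check is subject → $1304.89 × 0.01 = $13.05
Health insurance premium: $55.74
Total deductions = $72.18 + $103.94 + $34.65 + $467.74 + $13.05 + $55.74 = $747.30
Net pay = $1804.54 − $747.30 = $1057.24

$1057.24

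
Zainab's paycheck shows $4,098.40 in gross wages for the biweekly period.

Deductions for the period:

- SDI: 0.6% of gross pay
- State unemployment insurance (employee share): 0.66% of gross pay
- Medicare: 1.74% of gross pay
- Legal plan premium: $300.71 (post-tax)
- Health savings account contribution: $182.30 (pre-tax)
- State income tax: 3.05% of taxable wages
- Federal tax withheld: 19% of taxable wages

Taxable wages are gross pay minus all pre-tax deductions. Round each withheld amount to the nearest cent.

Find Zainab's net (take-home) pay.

$2,628.94

Health savings account contribution: $182.30
Taxable wages = $4,098.40 − $182.30 = $3,916.10
State income tax: $3,916.10 × 0.0305 = $119.44
Federal tax withheld: $3,916.10 × 0.19 = $744.06
Medicare: $4,098.40 × 0.0174 = $71.31
SDI: $4,098.40 × 0.006 = $24.59
State unemployment insurance (employee share): $4,098.40 × 0.0066 = $27.05
Legal plan premium: $300.71
Total deductions = $182.30 + $119.44 + $744.06 + $71.31 + $24.59 + $27.05 + $300.71 = $1,469.46
Net pay = $4,098.40 − $1,469.46 = $2,628.94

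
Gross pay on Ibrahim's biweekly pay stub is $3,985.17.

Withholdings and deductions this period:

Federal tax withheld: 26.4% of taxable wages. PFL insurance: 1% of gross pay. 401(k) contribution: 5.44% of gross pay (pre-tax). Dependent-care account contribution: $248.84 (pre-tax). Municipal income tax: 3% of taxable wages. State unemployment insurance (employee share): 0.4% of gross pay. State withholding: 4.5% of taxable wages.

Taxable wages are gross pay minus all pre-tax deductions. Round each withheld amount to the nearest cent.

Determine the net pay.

Dependent-care account contribution: $248.84
401(k) contribution: $3,985.17 × 0.0544 = $216.79
Pre-tax total = $248.84 + $216.79 = $465.63
Taxable wages = $3,985.17 − $465.63 = $3,519.54
State withholding: $3,519.54 × 0.045 = $158.38
Federal tax withheld: $3,519.54 × 0.264 = $929.16
Municipal income tax: $3,519.54 × 0.03 = $105.59
PFL insurance: $3,985.17 × 0.01 = $39.85
State unemployment insurance (employee share): $3,985.17 × 0.004 = $15.94
Total deductions = $248.84 + $216.79 + $158.38 + $929.16 + $105.59 + $39.85 + $15.94 = $1,714.55
Net pay = $3,985.17 − $1,714.55 = $2,270.62

$2,270.62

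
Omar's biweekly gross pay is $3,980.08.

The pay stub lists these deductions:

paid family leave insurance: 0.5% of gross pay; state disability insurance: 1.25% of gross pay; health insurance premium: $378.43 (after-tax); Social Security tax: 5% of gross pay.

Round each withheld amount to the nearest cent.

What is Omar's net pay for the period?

$3,333.00

Paid family leave insurance: $3,980.08 × 0.005 = $19.90
Social Security tax: $3,980.08 × 0.05 = $199.00
State disability insurance: $3,980.08 × 0.0125 = $49.75
Health insurance premium: $378.43
Total deductions = $19.90 + $199.00 + $49.75 + $378.43 = $647.08
Net pay = $3,980.08 − $647.08 = $3,333.00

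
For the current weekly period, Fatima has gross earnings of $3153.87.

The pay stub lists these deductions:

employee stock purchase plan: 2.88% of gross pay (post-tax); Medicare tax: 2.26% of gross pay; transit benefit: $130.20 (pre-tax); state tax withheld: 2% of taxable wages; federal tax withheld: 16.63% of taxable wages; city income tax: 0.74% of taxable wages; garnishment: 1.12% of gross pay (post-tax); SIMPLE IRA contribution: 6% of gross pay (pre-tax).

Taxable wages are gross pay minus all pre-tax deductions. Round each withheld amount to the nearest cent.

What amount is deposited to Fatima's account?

$2087.98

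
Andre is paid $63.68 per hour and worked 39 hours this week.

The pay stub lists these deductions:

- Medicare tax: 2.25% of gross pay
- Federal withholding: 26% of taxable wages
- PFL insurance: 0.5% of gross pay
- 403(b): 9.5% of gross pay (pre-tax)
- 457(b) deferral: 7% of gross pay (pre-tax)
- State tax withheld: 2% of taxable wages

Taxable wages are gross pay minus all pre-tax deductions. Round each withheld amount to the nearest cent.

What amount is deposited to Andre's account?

Gross pay: 39 × $63.68 = $2483.52
457(b) deferral: $2483.52 × 0.07 = $173.85
403(b): $2483.52 × 0.095 = $235.93
Pre-tax total = $173.85 + $235.93 = $409.78
Taxable wages = $2483.52 − $409.78 = $2073.74
State tax withheld: $2073.74 × 0.02 = $41.47
Federal withholding: $2073.74 × 0.26 = $539.17
PFL insurance: $2483.52 × 0.005 = $12.42
Medicare tax: $2483.52 × 0.0225 = $55.88
Total deductions = $173.85 + $235.93 + $41.47 + $539.17 + $12.42 + $55.88 = $1058.72
Net pay = $2483.52 − $1058.72 = $1424.80

$1424.80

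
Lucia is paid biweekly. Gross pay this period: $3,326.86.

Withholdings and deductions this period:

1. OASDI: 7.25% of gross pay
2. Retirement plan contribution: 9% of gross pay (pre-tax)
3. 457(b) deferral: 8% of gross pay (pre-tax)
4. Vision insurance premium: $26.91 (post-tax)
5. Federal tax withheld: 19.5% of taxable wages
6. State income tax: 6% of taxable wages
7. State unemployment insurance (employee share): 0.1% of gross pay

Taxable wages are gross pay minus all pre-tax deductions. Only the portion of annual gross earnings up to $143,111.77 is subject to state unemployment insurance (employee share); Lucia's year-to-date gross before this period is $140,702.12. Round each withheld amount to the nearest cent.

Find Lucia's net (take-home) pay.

457(b) deferral: $3,326.86 × 0.08 = $266.15
Retirement plan contribution: $3,326.86 × 0.09 = $299.42
Pre-tax total = $266.15 + $299.42 = $565.57
Taxable wages = $3,326.86 − $565.57 = $2,761.29
State income tax: $2,761.29 × 0.06 = $165.68
Federal tax withheld: $2,761.29 × 0.195 = $538.45
State unemployment insurance (employee share): only $143,111.77 − $140,702.12 = $2,409.65 of this check is subject → $2,409.65 × 0.001 = $2.41
OASDI: $3,326.86 × 0.0725 = $241.20
Vision insurance premium: $26.91
Total deductions = $266.15 + $299.42 + $165.68 + $538.45 + $2.41 + $241.20 + $26.91 = $1,540.22
Net pay = $3,326.86 − $1,540.22 = $1,786.64

$1,786.64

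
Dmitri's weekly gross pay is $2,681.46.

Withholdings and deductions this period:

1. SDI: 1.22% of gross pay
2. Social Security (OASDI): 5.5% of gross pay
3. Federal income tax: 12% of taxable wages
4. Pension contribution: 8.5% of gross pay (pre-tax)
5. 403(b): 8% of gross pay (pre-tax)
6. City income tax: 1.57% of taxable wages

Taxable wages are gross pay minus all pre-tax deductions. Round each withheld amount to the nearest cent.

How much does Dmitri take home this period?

$1,755.00

403(b): $2,681.46 × 0.08 = $214.52
Pension contribution: $2,681.46 × 0.085 = $227.92
Pre-tax total = $214.52 + $227.92 = $442.44
Taxable wages = $2,681.46 − $442.44 = $2,239.02
Federal income tax: $2,239.02 × 0.12 = $268.68
City income tax: $2,239.02 × 0.0157 = $35.15
Social Security (OASDI): $2,681.46 × 0.055 = $147.48
SDI: $2,681.46 × 0.0122 = $32.71
Total deductions = $214.52 + $227.92 + $268.68 + $35.15 + $147.48 + $32.71 = $926.46
Net pay = $2,681.46 − $926.46 = $1,755.00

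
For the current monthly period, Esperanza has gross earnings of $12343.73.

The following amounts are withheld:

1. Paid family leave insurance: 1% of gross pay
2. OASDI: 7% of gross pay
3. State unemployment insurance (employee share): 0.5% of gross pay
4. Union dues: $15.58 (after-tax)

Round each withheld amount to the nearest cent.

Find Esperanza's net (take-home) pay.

$11278.93

State unemployment insurance (employee share): $12343.73 × 0.005 = $61.72
Paid family leave insurance: $12343.73 × 0.01 = $123.44
OASDI: $12343.73 × 0.07 = $864.06
Union dues: $15.58
Total deductions = $61.72 + $123.44 + $864.06 + $15.58 = $1064.80
Net pay = $12343.73 − $1064.80 = $11278.93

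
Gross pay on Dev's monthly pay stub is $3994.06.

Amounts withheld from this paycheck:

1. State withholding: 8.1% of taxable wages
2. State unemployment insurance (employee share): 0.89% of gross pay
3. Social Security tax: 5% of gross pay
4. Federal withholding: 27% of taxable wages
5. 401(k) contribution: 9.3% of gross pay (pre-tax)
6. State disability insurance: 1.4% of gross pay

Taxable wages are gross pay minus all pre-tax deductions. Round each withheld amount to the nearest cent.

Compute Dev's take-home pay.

$2059.91

401(k) contribution: $3994.06 × 0.093 = $371.45
Taxable wages = $3994.06 − $371.45 = $3622.61
State withholding: $3622.61 × 0.081 = $293.43
Federal withholding: $3622.61 × 0.27 = $978.10
Social Security tax: $3994.06 × 0.05 = $199.70
State unemployment insurance (employee share): $3994.06 × 0.0089 = $35.55
State disability insurance: $3994.06 × 0.014 = $55.92
Total deductions = $371.45 + $293.43 + $978.10 + $199.70 + $35.55 + $55.92 = $1934.15
Net pay = $3994.06 − $1934.15 = $2059.91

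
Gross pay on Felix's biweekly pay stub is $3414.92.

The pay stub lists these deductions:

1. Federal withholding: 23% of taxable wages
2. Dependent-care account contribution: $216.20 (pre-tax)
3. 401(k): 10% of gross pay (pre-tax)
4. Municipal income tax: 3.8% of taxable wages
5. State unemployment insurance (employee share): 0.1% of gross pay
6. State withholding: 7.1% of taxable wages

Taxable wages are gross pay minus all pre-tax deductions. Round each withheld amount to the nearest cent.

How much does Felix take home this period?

$1885.23

Dependent-care account contribution: $216.20
401(k): $3414.92 × 0.1 = $341.49
Pre-tax total = $216.20 + $341.49 = $557.69
Taxable wages = $3414.92 − $557.69 = $2857.23
Municipal income tax: $2857.23 × 0.038 = $108.57
Federal withholding: $2857.23 × 0.23 = $657.16
State withholding: $2857.23 × 0.071 = $202.86
State unemployment insurance (employee share): $3414.92 × 0.001 = $3.41
Total deductions = $216.20 + $341.49 + $108.57 + $657.16 + $202.86 + $3.41 = $1529.69
Net pay = $3414.92 − $1529.69 = $1885.23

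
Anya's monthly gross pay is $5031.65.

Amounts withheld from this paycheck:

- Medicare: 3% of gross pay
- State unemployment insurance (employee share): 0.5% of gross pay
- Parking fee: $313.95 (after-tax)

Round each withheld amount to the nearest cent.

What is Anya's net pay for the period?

$4541.59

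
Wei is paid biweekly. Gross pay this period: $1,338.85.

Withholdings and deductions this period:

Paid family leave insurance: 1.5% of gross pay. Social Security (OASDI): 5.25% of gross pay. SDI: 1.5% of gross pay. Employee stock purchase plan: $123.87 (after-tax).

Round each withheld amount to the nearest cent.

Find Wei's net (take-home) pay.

$1,104.53

SDI: $1,338.85 × 0.015 = $20.08
Paid family leave insurance: $1,338.85 × 0.015 = $20.08
Social Security (OASDI): $1,338.85 × 0.0525 = $70.29
Employee stock purchase plan: $123.87
Total deductions = $20.08 + $20.08 + $70.29 + $123.87 = $234.32
Net pay = $1,338.85 − $234.32 = $1,104.53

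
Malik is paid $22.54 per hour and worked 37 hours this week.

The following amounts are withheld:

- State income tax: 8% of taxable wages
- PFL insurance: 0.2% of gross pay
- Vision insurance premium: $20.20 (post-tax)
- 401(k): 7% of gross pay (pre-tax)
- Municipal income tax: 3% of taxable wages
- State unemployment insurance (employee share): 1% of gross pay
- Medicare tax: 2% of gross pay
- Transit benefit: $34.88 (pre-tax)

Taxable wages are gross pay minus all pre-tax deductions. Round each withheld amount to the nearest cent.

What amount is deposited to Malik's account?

$612.35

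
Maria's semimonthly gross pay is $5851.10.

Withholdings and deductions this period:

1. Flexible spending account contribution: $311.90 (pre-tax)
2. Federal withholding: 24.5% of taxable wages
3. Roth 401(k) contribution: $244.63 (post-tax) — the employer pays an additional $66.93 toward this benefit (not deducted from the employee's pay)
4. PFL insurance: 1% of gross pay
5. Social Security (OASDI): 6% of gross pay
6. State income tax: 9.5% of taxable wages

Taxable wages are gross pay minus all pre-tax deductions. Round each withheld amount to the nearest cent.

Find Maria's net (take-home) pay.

$3001.67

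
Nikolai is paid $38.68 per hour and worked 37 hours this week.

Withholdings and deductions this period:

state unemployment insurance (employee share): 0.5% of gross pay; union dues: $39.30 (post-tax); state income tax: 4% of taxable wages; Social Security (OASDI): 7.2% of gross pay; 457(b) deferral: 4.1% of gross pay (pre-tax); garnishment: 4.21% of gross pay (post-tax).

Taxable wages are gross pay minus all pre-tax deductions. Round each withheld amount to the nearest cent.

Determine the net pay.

$1,107.83

Gross pay: 37 × $38.68 = $1,431.16
457(b) deferral: $1,431.16 × 0.041 = $58.68
Taxable wages = $1,431.16 − $58.68 = $1,372.48
State income tax: $1,372.48 × 0.04 = $54.90
State unemployment insurance (employee share): $1,431.16 × 0.005 = $7.16
Social Security (OASDI): $1,431.16 × 0.072 = $103.04
Union dues: $39.30
Garnishment: $1,431.16 × 0.0421 = $60.25
Total deductions = $58.68 + $54.90 + $7.16 + $103.04 + $39.30 + $60.25 = $323.33
Net pay = $1,431.16 − $323.33 = $1,107.83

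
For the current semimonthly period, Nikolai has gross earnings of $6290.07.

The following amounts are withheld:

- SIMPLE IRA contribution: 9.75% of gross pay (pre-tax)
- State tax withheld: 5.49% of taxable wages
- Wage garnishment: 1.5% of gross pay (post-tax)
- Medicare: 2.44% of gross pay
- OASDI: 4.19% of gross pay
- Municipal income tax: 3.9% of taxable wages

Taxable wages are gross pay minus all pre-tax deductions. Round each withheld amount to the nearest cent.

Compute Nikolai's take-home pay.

SIMPLE IRA contribution: $6290.07 × 0.0975 = $613.28
Taxable wages = $6290.07 − $613.28 = $5676.79
Municipal income tax: $5676.79 × 0.039 = $221.39
State tax withheld: $5676.79 × 0.0549 = $311.66
OASDI: $6290.07 × 0.0419 = $263.55
Medicare: $6290.07 × 0.0244 = $153.48
Wage garnishment: $6290.07 × 0.015 = $94.35
Total deductions = $613.28 + $221.39 + $311.66 + $263.55 + $153.48 + $94.35 = $1657.71
Net pay = $6290.07 − $1657.71 = $4632.36

$4632.36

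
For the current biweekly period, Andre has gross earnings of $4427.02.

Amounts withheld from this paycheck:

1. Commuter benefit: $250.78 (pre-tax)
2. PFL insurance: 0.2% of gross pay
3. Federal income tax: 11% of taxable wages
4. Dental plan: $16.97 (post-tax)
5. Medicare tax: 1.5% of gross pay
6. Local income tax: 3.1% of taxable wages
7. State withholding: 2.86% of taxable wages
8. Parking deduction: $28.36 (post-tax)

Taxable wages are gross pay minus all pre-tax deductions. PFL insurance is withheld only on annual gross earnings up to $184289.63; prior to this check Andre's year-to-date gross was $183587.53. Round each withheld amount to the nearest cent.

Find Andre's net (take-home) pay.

$3354.81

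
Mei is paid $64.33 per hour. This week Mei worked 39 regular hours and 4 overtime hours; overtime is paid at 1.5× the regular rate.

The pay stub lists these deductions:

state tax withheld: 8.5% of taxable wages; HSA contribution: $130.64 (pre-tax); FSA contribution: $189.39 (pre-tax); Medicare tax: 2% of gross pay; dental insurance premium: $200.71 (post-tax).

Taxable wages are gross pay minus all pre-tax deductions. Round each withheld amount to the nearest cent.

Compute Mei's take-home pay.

$2,097.35

Regular pay: 39 × $64.33 = $2,508.87
Overtime pay: 4 × $64.33 × 1.5 = $385.98
Gross pay = $2,508.87 + $385.98 = $2,894.85
HSA contribution: $130.64
FSA contribution: $189.39
Pre-tax total = $130.64 + $189.39 = $320.03
Taxable wages = $2,894.85 − $320.03 = $2,574.82
State tax withheld: $2,574.82 × 0.085 = $218.86
Medicare tax: $2,894.85 × 0.02 = $57.90
Dental insurance premium: $200.71
Total deductions = $130.64 + $189.39 + $218.86 + $57.90 + $200.71 = $797.50
Net pay = $2,894.85 − $797.50 = $2,097.35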